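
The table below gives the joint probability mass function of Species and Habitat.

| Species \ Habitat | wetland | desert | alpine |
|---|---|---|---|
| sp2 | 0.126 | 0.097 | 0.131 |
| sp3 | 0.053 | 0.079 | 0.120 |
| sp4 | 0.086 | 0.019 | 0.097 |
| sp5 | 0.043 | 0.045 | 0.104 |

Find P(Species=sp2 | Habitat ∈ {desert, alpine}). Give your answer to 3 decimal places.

P(Habitat=desert) = 0.097 + 0.079 + 0.019 + 0.045 = 0.240.
P(Habitat=alpine) = 0.131 + 0.120 + 0.097 + 0.104 = 0.452.
P(Habitat ∈ {desert, alpine}) = 0.240 + 0.452 = 0.692; P(Species=sp2, Habitat ∈ {desert, alpine}) = 0.097 + 0.131 = 0.228.
P(Species=sp2 | Habitat ∈ {desert, alpine}) = 0.228/0.692 = 0.329.

0.329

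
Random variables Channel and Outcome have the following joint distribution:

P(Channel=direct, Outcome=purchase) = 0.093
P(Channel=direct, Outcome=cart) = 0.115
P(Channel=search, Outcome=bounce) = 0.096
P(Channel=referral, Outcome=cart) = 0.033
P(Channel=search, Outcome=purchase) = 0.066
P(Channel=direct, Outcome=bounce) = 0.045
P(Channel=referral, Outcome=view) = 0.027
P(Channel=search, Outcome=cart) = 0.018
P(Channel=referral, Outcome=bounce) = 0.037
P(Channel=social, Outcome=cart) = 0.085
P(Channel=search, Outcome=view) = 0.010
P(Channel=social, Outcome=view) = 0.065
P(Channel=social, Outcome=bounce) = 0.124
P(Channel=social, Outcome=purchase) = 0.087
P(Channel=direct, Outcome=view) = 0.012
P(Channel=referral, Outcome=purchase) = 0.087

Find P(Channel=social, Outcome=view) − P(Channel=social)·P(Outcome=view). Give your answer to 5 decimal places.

P(Channel=social) = 0.124 + 0.065 + 0.085 + 0.087 = 0.361.
P(Outcome=view) = 0.010 + 0.065 + 0.012 + 0.027 = 0.114.
P(Channel=social, Outcome=view) − P(Channel=social)P(Outcome=view) = 0.065 − 0.361×0.114 = 0.02385.

0.02385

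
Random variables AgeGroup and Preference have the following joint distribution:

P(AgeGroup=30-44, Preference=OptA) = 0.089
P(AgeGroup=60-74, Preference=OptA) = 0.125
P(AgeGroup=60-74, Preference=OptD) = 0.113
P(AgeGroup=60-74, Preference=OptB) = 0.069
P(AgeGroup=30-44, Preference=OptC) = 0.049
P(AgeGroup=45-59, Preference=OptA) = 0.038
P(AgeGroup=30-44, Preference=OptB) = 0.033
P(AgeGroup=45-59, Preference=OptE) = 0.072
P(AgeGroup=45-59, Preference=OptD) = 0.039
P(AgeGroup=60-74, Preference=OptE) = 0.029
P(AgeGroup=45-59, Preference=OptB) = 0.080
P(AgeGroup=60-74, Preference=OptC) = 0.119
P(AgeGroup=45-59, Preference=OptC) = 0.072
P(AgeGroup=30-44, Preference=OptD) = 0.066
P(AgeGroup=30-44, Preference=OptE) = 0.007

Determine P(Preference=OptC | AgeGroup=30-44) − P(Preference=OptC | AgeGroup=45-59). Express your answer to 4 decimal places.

-0.0384

P(AgeGroup=30-44) = 0.089 + 0.033 + 0.049 + 0.066 + 0.007 = 0.244; P(Preference=OptC | AgeGroup=30-44) = 0.049/0.244 = 0.20082.
P(AgeGroup=45-59) = 0.038 + 0.080 + 0.072 + 0.039 + 0.072 = 0.301; P(Preference=OptC | AgeGroup=45-59) = 0.072/0.301 = 0.23920.
Difference = -0.0384.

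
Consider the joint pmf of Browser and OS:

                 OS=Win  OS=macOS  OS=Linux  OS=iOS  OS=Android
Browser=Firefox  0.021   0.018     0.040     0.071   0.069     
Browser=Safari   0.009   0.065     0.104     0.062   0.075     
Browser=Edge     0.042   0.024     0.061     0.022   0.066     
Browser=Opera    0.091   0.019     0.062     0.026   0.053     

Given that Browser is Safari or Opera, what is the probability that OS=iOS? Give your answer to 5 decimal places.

0.15548

P(Browser=Safari) = 0.009 + 0.065 + 0.104 + 0.062 + 0.075 = 0.315.
P(Browser=Opera) = 0.091 + 0.019 + 0.062 + 0.026 + 0.053 = 0.251.
P(Browser ∈ {Safari, Opera}) = 0.315 + 0.251 = 0.566; P(OS=iOS, Browser ∈ {Safari, Opera}) = 0.062 + 0.026 = 0.088.
P(OS=iOS | Browser ∈ {Safari, Opera}) = 0.088/0.566 = 0.15548.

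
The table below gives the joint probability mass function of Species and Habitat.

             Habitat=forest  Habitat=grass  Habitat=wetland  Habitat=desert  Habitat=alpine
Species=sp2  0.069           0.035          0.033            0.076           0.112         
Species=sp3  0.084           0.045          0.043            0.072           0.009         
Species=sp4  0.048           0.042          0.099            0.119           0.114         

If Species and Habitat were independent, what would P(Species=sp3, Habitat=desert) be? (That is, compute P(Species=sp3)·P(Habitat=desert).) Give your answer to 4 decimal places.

P(Species=sp3) = 0.084 + 0.045 + 0.043 + 0.072 + 0.009 = 0.253.
P(Habitat=desert) = 0.076 + 0.072 + 0.119 = 0.267.
Product: 0.253 × 0.267 = 0.0676.

0.0676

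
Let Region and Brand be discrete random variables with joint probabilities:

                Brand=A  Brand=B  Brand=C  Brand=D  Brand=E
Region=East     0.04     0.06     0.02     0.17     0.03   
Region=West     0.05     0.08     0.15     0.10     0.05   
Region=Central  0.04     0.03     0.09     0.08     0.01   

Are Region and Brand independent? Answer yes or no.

no

P(Region=East) = 0.32 and P(Brand=C) = 0.26, so their product is 0.0832, but P(Region=East, Brand=C) = 0.02. Since these differ, Region and Brand are not independent.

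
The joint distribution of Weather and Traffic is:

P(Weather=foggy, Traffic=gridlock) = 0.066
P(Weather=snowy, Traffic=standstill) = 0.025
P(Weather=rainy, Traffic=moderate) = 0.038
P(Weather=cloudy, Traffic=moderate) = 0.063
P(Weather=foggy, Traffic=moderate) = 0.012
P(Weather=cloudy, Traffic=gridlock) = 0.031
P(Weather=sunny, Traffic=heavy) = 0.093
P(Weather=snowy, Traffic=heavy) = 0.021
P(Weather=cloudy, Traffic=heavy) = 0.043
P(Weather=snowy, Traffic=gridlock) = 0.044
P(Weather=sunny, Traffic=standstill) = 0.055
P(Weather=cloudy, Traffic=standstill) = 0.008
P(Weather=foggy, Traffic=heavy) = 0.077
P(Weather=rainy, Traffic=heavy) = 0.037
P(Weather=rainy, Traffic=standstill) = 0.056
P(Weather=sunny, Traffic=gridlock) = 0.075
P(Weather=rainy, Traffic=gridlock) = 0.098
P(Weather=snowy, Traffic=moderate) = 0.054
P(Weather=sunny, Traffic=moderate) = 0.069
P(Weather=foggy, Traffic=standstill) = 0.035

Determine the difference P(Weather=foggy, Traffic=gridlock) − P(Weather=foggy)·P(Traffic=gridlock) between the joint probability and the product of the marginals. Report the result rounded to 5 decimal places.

0.00634

P(Weather=foggy) = 0.012 + 0.077 + 0.066 + 0.035 = 0.190.
P(Traffic=gridlock) = 0.075 + 0.031 + 0.098 + 0.044 + 0.066 = 0.314.
P(Weather=foggy, Traffic=gridlock) − P(Weather=foggy)P(Traffic=gridlock) = 0.066 − 0.190×0.314 = 0.00634.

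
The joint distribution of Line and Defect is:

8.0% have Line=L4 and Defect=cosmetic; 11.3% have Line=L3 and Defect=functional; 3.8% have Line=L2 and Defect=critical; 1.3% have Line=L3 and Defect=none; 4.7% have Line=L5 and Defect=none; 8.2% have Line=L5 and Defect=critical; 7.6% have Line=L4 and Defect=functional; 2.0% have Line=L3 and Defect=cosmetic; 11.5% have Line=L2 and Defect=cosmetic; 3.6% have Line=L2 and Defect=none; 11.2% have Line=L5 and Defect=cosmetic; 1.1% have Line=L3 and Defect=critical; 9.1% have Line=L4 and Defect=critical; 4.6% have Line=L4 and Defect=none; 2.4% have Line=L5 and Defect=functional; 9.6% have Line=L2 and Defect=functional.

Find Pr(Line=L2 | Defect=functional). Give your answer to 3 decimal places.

0.311

P(Defect=functional) = 0.096 + 0.113 + 0.076 + 0.024 = 0.309.
P(Line=L2 | Defect=functional) = 0.096/0.309 = 0.311.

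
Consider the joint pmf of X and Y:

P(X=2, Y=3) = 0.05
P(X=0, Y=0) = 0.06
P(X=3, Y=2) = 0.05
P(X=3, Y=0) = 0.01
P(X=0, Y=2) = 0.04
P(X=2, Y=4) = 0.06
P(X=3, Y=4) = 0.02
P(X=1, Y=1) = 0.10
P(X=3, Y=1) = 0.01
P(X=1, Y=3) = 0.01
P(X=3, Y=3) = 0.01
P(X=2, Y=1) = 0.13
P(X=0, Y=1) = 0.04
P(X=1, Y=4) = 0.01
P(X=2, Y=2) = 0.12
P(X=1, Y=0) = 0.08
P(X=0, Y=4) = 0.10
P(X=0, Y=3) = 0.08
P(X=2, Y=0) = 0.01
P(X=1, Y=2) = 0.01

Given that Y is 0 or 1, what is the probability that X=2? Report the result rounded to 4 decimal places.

P(Y=0) = 0.06 + 0.08 + 0.01 + 0.01 = 0.16.
P(Y=1) = 0.04 + 0.10 + 0.13 + 0.01 = 0.28.
P(Y ∈ {0, 1}) = 0.16 + 0.28 = 0.44; P(X=2, Y ∈ {0, 1}) = 0.01 + 0.13 = 0.14.
P(X=2 | Y ∈ {0, 1}) = 0.14/0.44 = 0.3182.

0.3182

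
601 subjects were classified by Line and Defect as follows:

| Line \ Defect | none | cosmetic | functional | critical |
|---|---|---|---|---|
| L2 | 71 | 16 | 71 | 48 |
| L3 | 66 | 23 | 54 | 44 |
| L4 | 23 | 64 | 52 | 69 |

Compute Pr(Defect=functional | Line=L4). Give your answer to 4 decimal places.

0.2500

Total with Line=L4: 23 + 64 + 52 + 69 = 208.
P(Defect=functional | Line=L4) = 52/208 = 0.2500.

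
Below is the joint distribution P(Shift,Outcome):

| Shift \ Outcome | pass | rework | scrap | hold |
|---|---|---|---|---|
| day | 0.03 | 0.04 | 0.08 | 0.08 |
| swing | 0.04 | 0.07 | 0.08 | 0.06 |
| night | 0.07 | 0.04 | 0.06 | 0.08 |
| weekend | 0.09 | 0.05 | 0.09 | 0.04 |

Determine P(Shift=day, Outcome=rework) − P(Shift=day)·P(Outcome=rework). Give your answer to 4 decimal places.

-0.0060

P(Shift=day) = 0.03 + 0.04 + 0.08 + 0.08 = 0.23.
P(Outcome=rework) = 0.04 + 0.07 + 0.04 + 0.05 = 0.20.
P(Shift=day, Outcome=rework) − P(Shift=day)P(Outcome=rework) = 0.04 − 0.23×0.20 = -0.0060.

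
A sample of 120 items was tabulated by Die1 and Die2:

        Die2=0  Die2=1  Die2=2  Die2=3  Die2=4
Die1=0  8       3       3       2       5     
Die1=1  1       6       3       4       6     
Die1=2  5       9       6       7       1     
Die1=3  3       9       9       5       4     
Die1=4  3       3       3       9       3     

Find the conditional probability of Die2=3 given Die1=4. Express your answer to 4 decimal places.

0.4286

Total with Die1=4: 3 + 3 + 3 + 9 + 3 = 21.
P(Die2=3 | Die1=4) = 9/21 = 0.4286.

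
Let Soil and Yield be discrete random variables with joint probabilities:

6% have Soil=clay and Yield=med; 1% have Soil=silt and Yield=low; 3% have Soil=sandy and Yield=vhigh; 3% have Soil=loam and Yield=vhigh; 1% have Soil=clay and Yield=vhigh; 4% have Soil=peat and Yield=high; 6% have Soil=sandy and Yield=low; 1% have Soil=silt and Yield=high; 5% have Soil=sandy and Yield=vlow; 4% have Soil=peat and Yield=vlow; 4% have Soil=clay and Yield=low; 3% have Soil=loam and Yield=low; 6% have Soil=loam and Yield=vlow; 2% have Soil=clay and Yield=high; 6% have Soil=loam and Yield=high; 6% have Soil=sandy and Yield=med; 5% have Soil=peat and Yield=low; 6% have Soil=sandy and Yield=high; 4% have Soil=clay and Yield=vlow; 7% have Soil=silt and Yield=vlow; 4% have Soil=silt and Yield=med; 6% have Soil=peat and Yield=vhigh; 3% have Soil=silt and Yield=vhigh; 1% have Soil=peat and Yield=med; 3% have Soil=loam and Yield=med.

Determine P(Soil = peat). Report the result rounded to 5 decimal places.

0.20000

P(Soil=peat) = 0.04 + 0.05 + 0.01 + 0.04 + 0.06 = 0.20.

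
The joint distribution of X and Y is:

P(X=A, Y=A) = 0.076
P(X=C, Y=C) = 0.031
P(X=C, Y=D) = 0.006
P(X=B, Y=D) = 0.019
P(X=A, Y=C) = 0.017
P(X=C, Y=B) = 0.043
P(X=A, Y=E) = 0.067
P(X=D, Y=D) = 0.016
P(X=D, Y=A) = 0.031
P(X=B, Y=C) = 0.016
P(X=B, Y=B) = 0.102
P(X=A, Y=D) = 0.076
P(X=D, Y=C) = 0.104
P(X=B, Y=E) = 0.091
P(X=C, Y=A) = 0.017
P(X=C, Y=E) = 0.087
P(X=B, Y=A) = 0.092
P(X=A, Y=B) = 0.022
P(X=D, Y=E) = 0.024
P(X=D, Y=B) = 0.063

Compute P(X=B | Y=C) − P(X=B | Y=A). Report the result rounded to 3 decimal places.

P(Y=C) = 0.017 + 0.016 + 0.031 + 0.104 = 0.168; P(X=B | Y=C) = 0.016/0.168 = 0.0952.
P(Y=A) = 0.076 + 0.092 + 0.017 + 0.031 = 0.216; P(X=B | Y=A) = 0.092/0.216 = 0.4259.
Difference = -0.331.

-0.331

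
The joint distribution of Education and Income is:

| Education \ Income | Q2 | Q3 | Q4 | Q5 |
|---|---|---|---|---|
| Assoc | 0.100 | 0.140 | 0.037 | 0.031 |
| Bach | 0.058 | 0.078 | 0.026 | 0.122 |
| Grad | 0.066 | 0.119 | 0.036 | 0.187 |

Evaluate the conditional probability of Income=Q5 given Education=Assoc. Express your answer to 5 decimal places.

P(Education=Assoc) = 0.100 + 0.140 + 0.037 + 0.031 = 0.308.
P(Income=Q5 | Education=Assoc) = 0.031/0.308 = 0.10065.

0.10065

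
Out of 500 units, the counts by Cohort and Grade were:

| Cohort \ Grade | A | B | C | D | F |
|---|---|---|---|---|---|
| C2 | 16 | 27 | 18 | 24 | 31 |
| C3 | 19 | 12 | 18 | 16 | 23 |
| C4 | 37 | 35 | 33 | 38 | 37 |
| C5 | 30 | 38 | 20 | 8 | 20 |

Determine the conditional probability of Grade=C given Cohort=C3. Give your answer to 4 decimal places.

Total with Cohort=C3: 19 + 12 + 18 + 16 + 23 = 88.
P(Grade=C | Cohort=C3) = 18/88 = 0.2045.

0.2045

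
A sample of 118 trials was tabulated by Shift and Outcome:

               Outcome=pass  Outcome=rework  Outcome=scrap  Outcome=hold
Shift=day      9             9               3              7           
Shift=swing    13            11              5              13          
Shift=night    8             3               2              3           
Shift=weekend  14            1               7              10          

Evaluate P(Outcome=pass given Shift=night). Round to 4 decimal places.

Total with Shift=night: 8 + 3 + 2 + 3 = 16.
P(Outcome=pass | Shift=night) = 8/16 = 0.5000.

0.5000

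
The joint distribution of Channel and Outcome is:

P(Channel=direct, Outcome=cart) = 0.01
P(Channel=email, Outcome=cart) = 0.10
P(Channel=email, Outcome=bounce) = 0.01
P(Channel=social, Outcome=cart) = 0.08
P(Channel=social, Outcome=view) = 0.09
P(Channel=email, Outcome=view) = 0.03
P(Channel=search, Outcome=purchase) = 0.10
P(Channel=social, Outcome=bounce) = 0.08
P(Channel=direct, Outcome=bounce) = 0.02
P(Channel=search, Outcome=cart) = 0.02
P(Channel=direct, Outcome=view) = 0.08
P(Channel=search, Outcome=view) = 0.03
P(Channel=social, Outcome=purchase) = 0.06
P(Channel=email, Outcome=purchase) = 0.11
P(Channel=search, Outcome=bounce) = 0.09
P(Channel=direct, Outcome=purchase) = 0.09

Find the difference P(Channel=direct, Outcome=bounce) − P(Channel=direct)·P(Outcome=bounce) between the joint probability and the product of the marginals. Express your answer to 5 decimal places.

-0.02000

P(Channel=direct) = 0.02 + 0.08 + 0.01 + 0.09 = 0.20.
P(Outcome=bounce) = 0.01 + 0.09 + 0.08 + 0.02 = 0.20.
P(Channel=direct, Outcome=bounce) − P(Channel=direct)P(Outcome=bounce) = 0.02 − 0.20×0.20 = -0.02000.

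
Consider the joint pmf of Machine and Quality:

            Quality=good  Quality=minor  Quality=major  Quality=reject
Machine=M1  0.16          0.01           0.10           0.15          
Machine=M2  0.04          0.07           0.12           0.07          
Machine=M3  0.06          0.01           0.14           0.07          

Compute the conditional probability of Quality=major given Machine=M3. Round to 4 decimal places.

0.5000

P(Machine=M3) = 0.06 + 0.01 + 0.14 + 0.07 = 0.28.
P(Quality=major | Machine=M3) = 0.14/0.28 = 0.5000.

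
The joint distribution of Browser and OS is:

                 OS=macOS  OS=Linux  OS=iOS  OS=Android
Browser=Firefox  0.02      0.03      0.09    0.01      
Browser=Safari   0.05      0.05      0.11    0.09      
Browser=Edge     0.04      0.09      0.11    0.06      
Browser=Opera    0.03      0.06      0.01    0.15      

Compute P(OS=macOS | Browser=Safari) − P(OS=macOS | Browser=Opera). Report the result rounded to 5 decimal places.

P(Browser=Safari) = 0.05 + 0.05 + 0.11 + 0.09 = 0.30; P(OS=macOS | Browser=Safari) = 0.05/0.30 = 0.166667.
P(Browser=Opera) = 0.03 + 0.06 + 0.01 + 0.15 = 0.25; P(OS=macOS | Browser=Opera) = 0.03/0.25 = 0.120000.
Difference = 0.04667.

0.04667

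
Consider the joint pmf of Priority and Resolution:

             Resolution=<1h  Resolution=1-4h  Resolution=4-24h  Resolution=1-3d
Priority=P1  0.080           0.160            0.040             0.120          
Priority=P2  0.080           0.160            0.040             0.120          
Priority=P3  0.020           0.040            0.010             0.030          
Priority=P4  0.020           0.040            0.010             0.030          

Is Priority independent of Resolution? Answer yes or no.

yes

Every cell satisfies P(Priority,Resolution) = P(Priority)·P(Resolution). For instance P(Priority=P3) = 0.100, P(Resolution=1-3d) = 0.300, and 0.100×0.300 = 0.030 matches the joint entry. So Priority and Resolution are independent.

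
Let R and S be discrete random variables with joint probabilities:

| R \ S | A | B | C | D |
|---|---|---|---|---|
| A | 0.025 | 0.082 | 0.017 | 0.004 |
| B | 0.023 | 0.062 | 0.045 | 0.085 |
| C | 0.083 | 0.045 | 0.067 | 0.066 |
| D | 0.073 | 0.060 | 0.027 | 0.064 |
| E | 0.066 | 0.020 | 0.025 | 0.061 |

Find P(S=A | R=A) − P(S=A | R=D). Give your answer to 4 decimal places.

P(R=A) = 0.025 + 0.082 + 0.017 + 0.004 = 0.128; P(S=A | R=A) = 0.025/0.128 = 0.19531.
P(R=D) = 0.073 + 0.060 + 0.027 + 0.064 = 0.224; P(S=A | R=D) = 0.073/0.224 = 0.32589.
Difference = -0.1306.

-0.1306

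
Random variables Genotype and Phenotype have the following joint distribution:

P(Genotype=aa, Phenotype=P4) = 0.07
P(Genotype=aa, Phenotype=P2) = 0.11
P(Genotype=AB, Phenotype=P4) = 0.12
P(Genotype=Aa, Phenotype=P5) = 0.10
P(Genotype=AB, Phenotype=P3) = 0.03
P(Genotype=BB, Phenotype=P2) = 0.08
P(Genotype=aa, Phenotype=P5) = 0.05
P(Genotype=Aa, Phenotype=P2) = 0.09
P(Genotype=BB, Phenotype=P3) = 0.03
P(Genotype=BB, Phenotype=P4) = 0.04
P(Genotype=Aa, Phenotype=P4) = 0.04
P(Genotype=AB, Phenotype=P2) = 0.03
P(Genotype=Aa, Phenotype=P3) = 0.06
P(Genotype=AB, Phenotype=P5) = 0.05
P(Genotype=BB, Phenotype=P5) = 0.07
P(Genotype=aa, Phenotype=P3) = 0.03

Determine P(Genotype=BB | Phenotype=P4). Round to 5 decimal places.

0.14815

P(Phenotype=P4) = 0.04 + 0.07 + 0.12 + 0.04 = 0.27.
P(Genotype=BB | Phenotype=P4) = 0.04/0.27 = 0.14815.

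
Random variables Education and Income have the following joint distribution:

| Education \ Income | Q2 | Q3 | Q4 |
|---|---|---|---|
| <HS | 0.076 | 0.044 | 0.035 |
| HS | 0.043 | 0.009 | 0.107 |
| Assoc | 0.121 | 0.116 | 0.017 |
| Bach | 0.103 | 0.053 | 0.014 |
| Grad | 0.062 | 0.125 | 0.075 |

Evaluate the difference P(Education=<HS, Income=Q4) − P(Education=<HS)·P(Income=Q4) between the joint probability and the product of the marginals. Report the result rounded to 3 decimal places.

-0.003

P(Education=<HS) = 0.076 + 0.044 + 0.035 = 0.155.
P(Income=Q4) = 0.035 + 0.107 + 0.017 + 0.014 + 0.075 = 0.248.
P(Education=<HS, Income=Q4) − P(Education=<HS)P(Income=Q4) = 0.035 − 0.155×0.248 = -0.003.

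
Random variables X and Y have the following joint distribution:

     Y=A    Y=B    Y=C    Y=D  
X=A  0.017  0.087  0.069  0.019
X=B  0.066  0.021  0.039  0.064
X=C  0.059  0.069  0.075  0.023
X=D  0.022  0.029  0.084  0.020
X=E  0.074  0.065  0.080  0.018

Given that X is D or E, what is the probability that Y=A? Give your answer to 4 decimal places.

P(X=D) = 0.022 + 0.029 + 0.084 + 0.020 = 0.155.
P(X=E) = 0.074 + 0.065 + 0.080 + 0.018 = 0.237.
P(X ∈ {D, E}) = 0.155 + 0.237 = 0.392; P(Y=A, X ∈ {D, E}) = 0.022 + 0.074 = 0.096.
P(Y=A | X ∈ {D, E}) = 0.096/0.392 = 0.2449.

0.2449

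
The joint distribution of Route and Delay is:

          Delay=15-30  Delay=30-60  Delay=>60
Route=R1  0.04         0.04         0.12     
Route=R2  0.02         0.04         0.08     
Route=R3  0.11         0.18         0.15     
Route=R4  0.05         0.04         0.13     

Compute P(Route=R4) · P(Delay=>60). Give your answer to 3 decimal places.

0.106

P(Route=R4) = 0.05 + 0.04 + 0.13 = 0.22.
P(Delay=>60) = 0.12 + 0.08 + 0.15 + 0.13 = 0.48.
Product: 0.22 × 0.48 = 0.106.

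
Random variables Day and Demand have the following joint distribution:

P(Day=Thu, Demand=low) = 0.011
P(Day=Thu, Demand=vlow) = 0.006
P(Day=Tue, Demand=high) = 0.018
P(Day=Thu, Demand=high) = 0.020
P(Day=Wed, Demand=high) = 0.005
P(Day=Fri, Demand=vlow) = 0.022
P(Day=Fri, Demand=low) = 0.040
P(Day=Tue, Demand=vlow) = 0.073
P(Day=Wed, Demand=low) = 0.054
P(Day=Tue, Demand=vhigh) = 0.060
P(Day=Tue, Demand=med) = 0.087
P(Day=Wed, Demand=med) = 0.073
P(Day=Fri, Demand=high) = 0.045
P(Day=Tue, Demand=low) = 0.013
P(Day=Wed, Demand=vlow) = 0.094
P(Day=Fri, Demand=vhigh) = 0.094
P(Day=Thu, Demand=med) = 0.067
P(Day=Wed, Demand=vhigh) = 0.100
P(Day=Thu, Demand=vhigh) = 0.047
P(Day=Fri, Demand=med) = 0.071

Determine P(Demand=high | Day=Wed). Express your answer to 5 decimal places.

P(Day=Wed) = 0.094 + 0.054 + 0.073 + 0.005 + 0.100 = 0.326.
P(Demand=high | Day=Wed) = 0.005/0.326 = 0.01534.

0.01534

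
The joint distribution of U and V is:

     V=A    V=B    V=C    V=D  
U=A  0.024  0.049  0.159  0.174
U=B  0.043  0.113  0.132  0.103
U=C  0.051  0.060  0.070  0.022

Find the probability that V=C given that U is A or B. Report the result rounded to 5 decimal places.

P(U=A) = 0.024 + 0.049 + 0.159 + 0.174 = 0.406.
P(U=B) = 0.043 + 0.113 + 0.132 + 0.103 = 0.391.
P(U ∈ {A, B}) = 0.406 + 0.391 = 0.797; P(V=C, U ∈ {A, B}) = 0.159 + 0.132 = 0.291.
P(V=C | U ∈ {A, B}) = 0.291/0.797 = 0.36512.

0.36512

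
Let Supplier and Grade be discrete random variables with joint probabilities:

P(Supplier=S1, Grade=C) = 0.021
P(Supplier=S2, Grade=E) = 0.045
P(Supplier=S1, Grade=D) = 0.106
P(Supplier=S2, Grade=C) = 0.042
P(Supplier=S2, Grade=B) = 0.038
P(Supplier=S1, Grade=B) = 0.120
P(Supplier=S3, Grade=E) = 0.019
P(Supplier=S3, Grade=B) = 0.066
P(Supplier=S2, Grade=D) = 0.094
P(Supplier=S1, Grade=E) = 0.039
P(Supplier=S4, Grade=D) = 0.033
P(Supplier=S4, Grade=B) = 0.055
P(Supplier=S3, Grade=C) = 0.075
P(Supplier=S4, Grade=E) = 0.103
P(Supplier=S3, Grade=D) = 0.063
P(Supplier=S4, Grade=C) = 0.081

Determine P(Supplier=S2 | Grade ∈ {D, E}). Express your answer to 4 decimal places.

P(Grade=D) = 0.106 + 0.094 + 0.063 + 0.033 = 0.296.
P(Grade=E) = 0.039 + 0.045 + 0.019 + 0.103 = 0.206.
P(Grade ∈ {D, E}) = 0.296 + 0.206 = 0.502; P(Supplier=S2, Grade ∈ {D, E}) = 0.094 + 0.045 = 0.139.
P(Supplier=S2 | Grade ∈ {D, E}) = 0.139/0.502 = 0.2769.

0.2769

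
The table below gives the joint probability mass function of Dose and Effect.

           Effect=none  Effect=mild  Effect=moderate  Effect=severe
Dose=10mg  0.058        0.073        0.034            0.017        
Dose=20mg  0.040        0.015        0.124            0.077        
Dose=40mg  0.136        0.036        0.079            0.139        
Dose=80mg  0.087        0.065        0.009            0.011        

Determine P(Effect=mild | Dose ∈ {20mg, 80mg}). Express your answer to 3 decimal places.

P(Dose=20mg) = 0.040 + 0.015 + 0.124 + 0.077 = 0.256.
P(Dose=80mg) = 0.087 + 0.065 + 0.009 + 0.011 = 0.172.
P(Dose ∈ {20mg, 80mg}) = 0.256 + 0.172 = 0.428; P(Effect=mild, Dose ∈ {20mg, 80mg}) = 0.015 + 0.065 = 0.080.
P(Effect=mild | Dose ∈ {20mg, 80mg}) = 0.080/0.428 = 0.187.

0.187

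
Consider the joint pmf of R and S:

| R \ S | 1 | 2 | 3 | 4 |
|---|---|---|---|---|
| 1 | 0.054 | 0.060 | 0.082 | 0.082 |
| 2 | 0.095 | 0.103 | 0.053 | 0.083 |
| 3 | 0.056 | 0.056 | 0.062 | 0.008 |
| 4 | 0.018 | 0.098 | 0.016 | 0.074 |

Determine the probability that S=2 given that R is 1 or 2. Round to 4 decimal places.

0.2663

P(R=1) = 0.054 + 0.060 + 0.082 + 0.082 = 0.278.
P(R=2) = 0.095 + 0.103 + 0.053 + 0.083 = 0.334.
P(R ∈ {1, 2}) = 0.278 + 0.334 = 0.612; P(S=2, R ∈ {1, 2}) = 0.060 + 0.103 = 0.163.
P(S=2 | R ∈ {1, 2}) = 0.163/0.612 = 0.2663.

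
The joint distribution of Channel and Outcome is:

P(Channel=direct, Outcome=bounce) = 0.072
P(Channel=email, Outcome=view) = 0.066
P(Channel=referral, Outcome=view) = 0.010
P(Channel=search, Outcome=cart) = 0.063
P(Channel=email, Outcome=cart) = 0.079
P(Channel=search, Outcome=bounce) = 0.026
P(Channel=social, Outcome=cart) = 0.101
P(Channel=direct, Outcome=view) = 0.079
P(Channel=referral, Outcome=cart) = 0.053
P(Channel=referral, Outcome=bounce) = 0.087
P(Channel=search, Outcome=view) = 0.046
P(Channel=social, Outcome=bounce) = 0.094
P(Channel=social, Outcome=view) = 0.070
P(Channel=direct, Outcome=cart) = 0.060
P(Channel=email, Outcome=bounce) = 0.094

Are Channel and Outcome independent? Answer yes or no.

no

P(Channel=referral) = 0.150 and P(Outcome=bounce) = 0.373, so their product is 0.05595, but P(Channel=referral, Outcome=bounce) = 0.087. Since these differ, Channel and Outcome are not independent.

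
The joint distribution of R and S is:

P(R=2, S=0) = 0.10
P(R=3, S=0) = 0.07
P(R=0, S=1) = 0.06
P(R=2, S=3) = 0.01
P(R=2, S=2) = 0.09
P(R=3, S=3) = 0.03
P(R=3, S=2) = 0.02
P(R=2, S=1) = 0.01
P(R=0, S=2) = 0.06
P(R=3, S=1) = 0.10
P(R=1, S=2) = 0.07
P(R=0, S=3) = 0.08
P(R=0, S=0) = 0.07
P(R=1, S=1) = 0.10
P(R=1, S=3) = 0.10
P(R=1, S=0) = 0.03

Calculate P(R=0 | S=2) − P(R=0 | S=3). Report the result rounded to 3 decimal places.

-0.114

P(S=2) = 0.06 + 0.07 + 0.09 + 0.02 = 0.24; P(R=0 | S=2) = 0.06/0.24 = 0.2500.
P(S=3) = 0.08 + 0.10 + 0.01 + 0.03 = 0.22; P(R=0 | S=3) = 0.08/0.22 = 0.3636.
Difference = -0.114.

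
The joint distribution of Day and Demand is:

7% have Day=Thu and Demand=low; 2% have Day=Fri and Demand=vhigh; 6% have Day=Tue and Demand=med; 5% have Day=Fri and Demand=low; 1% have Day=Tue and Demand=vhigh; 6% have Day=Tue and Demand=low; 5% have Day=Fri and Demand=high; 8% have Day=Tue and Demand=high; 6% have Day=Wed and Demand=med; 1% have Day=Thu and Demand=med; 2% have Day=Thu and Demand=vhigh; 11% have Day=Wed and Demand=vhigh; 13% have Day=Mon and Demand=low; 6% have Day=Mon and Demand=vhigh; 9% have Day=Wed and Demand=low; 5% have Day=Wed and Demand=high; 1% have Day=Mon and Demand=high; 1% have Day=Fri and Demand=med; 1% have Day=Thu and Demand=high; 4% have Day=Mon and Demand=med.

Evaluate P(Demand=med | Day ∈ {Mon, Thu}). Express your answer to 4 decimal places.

P(Day=Mon) = 0.13 + 0.04 + 0.01 + 0.06 = 0.24.
P(Day=Thu) = 0.07 + 0.01 + 0.01 + 0.02 = 0.11.
P(Day ∈ {Mon, Thu}) = 0.24 + 0.11 = 0.35; P(Demand=med, Day ∈ {Mon, Thu}) = 0.04 + 0.01 = 0.05.
P(Demand=med | Day ∈ {Mon, Thu}) = 0.05/0.35 = 0.1429.

0.1429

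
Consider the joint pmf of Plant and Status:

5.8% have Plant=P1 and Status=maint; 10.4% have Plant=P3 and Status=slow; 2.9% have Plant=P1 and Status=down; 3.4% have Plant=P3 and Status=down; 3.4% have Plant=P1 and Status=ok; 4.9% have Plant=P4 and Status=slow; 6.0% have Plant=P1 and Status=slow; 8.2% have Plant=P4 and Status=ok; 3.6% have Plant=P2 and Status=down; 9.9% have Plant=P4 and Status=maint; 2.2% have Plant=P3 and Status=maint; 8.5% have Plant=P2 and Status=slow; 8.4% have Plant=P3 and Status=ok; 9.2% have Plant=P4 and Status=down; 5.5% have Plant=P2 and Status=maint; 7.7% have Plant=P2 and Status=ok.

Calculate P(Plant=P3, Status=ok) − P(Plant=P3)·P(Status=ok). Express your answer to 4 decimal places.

0.0164

P(Plant=P3) = 0.084 + 0.104 + 0.034 + 0.022 = 0.244.
P(Status=ok) = 0.034 + 0.077 + 0.084 + 0.082 = 0.277.
P(Plant=P3, Status=ok) − P(Plant=P3)P(Status=ok) = 0.084 − 0.244×0.277 = 0.0164.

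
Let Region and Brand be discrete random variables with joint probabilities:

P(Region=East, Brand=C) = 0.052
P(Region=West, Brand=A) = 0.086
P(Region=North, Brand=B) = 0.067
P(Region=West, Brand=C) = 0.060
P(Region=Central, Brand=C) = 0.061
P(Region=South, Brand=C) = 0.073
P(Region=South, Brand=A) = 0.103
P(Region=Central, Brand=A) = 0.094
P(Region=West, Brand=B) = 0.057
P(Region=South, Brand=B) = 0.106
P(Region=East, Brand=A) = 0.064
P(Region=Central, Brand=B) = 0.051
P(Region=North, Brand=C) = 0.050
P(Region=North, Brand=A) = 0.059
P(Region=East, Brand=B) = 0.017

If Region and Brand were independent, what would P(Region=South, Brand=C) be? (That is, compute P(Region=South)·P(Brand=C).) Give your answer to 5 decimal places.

0.08347

P(Region=South) = 0.103 + 0.106 + 0.073 = 0.282.
P(Brand=C) = 0.050 + 0.073 + 0.052 + 0.060 + 0.061 = 0.296.
Product: 0.282 × 0.296 = 0.08347.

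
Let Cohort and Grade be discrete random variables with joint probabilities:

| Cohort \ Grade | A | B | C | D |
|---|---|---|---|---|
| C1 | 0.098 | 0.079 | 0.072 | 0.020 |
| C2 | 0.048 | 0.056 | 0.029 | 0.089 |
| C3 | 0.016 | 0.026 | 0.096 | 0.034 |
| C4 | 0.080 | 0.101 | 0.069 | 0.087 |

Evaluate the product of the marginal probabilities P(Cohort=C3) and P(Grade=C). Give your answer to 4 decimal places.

P(Cohort=C3) = 0.016 + 0.026 + 0.096 + 0.034 = 0.172.
P(Grade=C) = 0.072 + 0.029 + 0.096 + 0.069 = 0.266.
Product: 0.172 × 0.266 = 0.0458.

0.0458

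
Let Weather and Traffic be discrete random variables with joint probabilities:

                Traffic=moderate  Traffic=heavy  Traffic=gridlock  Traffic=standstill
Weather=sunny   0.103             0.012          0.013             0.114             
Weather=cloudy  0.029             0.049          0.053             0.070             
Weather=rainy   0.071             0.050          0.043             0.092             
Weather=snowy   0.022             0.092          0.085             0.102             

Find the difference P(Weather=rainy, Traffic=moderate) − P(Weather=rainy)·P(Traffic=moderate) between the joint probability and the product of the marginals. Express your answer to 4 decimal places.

P(Weather=rainy) = 0.071 + 0.050 + 0.043 + 0.092 = 0.256.
P(Traffic=moderate) = 0.103 + 0.029 + 0.071 + 0.022 = 0.225.
P(Weather=rainy, Traffic=moderate) − P(Weather=rainy)P(Traffic=moderate) = 0.071 − 0.256×0.225 = 0.0134.

0.0134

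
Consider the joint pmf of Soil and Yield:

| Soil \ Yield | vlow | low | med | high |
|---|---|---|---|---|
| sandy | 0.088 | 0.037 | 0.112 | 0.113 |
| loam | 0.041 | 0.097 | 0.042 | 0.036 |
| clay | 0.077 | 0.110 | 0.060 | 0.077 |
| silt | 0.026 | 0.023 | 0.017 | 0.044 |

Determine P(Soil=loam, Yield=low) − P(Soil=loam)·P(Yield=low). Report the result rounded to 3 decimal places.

0.039

P(Soil=loam) = 0.041 + 0.097 + 0.042 + 0.036 = 0.216.
P(Yield=low) = 0.037 + 0.097 + 0.110 + 0.023 = 0.267.
P(Soil=loam, Yield=low) − P(Soil=loam)P(Yield=low) = 0.097 − 0.216×0.267 = 0.039.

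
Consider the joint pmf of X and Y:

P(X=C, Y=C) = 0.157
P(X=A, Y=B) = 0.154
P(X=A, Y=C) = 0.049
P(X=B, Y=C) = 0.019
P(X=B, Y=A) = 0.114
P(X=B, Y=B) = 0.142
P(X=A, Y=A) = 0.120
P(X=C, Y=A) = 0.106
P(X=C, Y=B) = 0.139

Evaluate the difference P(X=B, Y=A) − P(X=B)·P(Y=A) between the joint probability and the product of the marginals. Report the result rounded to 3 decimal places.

P(X=B) = 0.114 + 0.142 + 0.019 = 0.275.
P(Y=A) = 0.120 + 0.114 + 0.106 = 0.340.
P(X=B, Y=A) − P(X=B)P(Y=A) = 0.114 − 0.275×0.340 = 0.021.

0.021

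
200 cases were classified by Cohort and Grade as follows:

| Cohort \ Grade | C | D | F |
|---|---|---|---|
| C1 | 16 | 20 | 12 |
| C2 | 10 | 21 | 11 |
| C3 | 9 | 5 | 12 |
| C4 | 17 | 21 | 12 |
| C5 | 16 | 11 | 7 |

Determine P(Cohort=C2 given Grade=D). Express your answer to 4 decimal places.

Total with Grade=D: 20 + 21 + 5 + 21 + 11 = 78.
P(Cohort=C2 | Grade=D) = 21/78 = 0.2692.

0.2692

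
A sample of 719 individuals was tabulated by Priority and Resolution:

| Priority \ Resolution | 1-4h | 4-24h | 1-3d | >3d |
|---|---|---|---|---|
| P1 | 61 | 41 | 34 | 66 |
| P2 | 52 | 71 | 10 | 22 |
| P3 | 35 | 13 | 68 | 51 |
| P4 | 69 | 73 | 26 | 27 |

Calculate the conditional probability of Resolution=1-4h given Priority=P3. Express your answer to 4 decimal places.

Total with Priority=P3: 35 + 13 + 68 + 51 = 167.
P(Resolution=1-4h | Priority=P3) = 35/167 = 0.2096.

0.2096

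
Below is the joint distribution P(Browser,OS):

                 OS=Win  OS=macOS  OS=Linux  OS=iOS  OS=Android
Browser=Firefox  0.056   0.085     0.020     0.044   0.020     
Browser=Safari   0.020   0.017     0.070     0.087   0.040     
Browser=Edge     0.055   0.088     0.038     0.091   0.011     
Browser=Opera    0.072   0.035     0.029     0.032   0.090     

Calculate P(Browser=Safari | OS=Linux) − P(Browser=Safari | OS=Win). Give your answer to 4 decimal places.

0.3473

P(OS=Linux) = 0.020 + 0.070 + 0.038 + 0.029 = 0.157; P(Browser=Safari | OS=Linux) = 0.070/0.157 = 0.44586.
P(OS=Win) = 0.056 + 0.020 + 0.055 + 0.072 = 0.203; P(Browser=Safari | OS=Win) = 0.020/0.203 = 0.09852.
Difference = 0.3473.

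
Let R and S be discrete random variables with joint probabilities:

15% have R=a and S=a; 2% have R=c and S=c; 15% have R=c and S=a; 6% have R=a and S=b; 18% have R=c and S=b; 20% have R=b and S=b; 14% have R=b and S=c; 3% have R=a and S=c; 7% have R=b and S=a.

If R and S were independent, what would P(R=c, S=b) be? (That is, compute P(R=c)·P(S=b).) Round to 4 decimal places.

P(R=c) = 0.15 + 0.18 + 0.02 = 0.35.
P(S=b) = 0.06 + 0.20 + 0.18 = 0.44.
Product: 0.35 × 0.44 = 0.1540.

0.1540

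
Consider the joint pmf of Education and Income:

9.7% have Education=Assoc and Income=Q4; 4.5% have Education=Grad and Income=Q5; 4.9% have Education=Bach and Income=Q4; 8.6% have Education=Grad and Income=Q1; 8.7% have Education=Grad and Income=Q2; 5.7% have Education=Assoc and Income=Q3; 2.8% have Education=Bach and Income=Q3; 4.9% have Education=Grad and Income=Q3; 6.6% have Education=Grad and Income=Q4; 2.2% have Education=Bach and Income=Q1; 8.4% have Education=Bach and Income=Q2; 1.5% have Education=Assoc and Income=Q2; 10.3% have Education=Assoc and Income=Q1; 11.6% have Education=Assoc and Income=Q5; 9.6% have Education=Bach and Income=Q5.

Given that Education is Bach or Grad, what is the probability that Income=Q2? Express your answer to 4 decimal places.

P(Education=Bach) = 0.022 + 0.084 + 0.028 + 0.049 + 0.096 = 0.279.
P(Education=Grad) = 0.086 + 0.087 + 0.049 + 0.066 + 0.045 = 0.333.
P(Education ∈ {Bach, Grad}) = 0.279 + 0.333 = 0.612; P(Income=Q2, Education ∈ {Bach, Grad}) = 0.084 + 0.087 = 0.171.
P(Income=Q2 | Education ∈ {Bach, Grad}) = 0.171/0.612 = 0.2794.

0.2794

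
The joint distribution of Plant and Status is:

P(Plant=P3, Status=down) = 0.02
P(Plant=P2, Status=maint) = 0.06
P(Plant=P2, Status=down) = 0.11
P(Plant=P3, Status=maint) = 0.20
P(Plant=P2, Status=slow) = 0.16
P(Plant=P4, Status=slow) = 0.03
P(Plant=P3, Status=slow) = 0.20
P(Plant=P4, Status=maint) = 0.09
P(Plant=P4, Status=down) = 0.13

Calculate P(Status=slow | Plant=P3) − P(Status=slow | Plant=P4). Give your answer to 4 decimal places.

0.3562

P(Plant=P3) = 0.20 + 0.02 + 0.20 = 0.42; P(Status=slow | Plant=P3) = 0.20/0.42 = 0.47619.
P(Plant=P4) = 0.03 + 0.13 + 0.09 = 0.25; P(Status=slow | Plant=P4) = 0.03/0.25 = 0.12000.
Difference = 0.3562.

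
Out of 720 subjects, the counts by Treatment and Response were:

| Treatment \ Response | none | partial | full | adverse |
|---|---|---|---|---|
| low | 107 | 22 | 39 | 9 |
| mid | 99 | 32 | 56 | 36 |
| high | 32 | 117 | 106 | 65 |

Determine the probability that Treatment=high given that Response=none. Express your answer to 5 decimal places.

Total with Response=none: 107 + 99 + 32 = 238.
P(Treatment=high | Response=none) = 32/238 = 0.13445.

0.13445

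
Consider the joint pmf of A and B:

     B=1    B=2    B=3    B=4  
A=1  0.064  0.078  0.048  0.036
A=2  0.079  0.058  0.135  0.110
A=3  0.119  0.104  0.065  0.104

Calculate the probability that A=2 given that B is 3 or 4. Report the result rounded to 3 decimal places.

P(B=3) = 0.048 + 0.135 + 0.065 = 0.248.
P(B=4) = 0.036 + 0.110 + 0.104 = 0.250.
P(B ∈ {3, 4}) = 0.248 + 0.250 = 0.498; P(A=2, B ∈ {3, 4}) = 0.135 + 0.110 = 0.245.
P(A=2 | B ∈ {3, 4}) = 0.245/0.498 = 0.492.

0.492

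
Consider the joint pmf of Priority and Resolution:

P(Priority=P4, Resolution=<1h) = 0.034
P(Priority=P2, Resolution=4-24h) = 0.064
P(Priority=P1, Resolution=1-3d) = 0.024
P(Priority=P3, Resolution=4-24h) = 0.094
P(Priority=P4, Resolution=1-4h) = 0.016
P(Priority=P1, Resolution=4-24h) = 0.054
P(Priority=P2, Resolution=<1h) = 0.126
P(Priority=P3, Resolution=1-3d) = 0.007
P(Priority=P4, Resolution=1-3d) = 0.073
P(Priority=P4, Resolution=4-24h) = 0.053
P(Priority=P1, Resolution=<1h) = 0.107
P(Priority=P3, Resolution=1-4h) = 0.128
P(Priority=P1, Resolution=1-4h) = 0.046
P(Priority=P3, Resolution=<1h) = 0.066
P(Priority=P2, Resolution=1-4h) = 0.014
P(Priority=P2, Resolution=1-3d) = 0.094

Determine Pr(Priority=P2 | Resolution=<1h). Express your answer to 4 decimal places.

P(Resolution=<1h) = 0.107 + 0.126 + 0.066 + 0.034 = 0.333.
P(Priority=P2 | Resolution=<1h) = 0.126/0.333 = 0.3784.

0.3784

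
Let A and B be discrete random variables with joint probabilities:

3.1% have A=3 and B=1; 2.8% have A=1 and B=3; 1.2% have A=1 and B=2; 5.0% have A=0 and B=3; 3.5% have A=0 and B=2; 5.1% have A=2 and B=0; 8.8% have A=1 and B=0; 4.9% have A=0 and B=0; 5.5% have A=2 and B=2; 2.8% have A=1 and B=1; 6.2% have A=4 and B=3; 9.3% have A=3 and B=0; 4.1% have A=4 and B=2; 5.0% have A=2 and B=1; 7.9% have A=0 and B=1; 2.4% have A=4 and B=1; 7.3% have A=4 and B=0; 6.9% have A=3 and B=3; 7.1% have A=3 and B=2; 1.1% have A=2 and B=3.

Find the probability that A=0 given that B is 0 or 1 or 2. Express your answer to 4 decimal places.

0.2090

P(B=0) = 0.049 + 0.088 + 0.051 + 0.093 + 0.073 = 0.354.
P(B=1) = 0.079 + 0.028 + 0.050 + 0.031 + 0.024 = 0.212.
P(B=2) = 0.035 + 0.012 + 0.055 + 0.071 + 0.041 = 0.214.
P(B ∈ {0, 1, 2}) = 0.354 + 0.212 + 0.214 = 0.780; P(A=0, B ∈ {0, 1, 2}) = 0.049 + 0.079 + 0.035 = 0.163.
P(A=0 | B ∈ {0, 1, 2}) = 0.163/0.780 = 0.2090.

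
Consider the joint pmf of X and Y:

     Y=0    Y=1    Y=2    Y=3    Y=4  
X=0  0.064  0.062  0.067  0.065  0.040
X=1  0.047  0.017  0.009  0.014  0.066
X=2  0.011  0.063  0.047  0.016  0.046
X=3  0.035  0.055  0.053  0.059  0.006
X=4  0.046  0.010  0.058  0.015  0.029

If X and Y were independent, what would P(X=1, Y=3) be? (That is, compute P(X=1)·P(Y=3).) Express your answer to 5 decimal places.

0.02586

P(X=1) = 0.047 + 0.017 + 0.009 + 0.014 + 0.066 = 0.153.
P(Y=3) = 0.065 + 0.014 + 0.016 + 0.059 + 0.015 = 0.169.
Product: 0.153 × 0.169 = 0.02586.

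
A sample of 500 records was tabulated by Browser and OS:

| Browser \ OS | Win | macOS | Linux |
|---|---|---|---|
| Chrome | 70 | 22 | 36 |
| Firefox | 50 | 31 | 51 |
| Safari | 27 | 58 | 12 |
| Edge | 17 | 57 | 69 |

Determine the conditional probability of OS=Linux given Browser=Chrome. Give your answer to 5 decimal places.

Total with Browser=Chrome: 70 + 22 + 36 = 128.
P(OS=Linux | Browser=Chrome) = 36/128 = 0.28125.

0.28125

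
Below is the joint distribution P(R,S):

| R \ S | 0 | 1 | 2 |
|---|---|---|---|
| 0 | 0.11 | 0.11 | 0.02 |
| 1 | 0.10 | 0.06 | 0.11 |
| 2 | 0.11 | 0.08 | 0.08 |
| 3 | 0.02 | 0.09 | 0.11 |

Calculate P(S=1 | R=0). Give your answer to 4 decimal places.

P(R=0) = 0.11 + 0.11 + 0.02 = 0.24.
P(S=1 | R=0) = 0.11/0.24 = 0.4583.

0.4583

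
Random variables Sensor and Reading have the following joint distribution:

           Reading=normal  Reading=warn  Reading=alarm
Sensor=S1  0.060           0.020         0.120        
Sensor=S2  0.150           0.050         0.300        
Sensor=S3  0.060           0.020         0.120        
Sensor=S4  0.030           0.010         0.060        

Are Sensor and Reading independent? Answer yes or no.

Every cell satisfies P(Sensor,Reading) = P(Sensor)·P(Reading). For instance P(Sensor=S3) = 0.200, P(Reading=normal) = 0.300, and 0.200×0.300 = 0.060 matches the joint entry. So Sensor and Reading are independent.

yes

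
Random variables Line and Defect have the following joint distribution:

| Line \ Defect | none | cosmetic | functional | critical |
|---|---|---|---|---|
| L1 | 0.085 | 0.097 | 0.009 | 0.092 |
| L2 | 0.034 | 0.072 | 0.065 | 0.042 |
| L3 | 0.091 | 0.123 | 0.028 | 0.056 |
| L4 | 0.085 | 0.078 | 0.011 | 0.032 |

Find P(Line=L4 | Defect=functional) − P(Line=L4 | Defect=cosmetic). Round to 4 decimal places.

P(Defect=functional) = 0.009 + 0.065 + 0.028 + 0.011 = 0.113; P(Line=L4 | Defect=functional) = 0.011/0.113 = 0.09735.
P(Defect=cosmetic) = 0.097 + 0.072 + 0.123 + 0.078 = 0.370; P(Line=L4 | Defect=cosmetic) = 0.078/0.370 = 0.21081.
Difference = -0.1135.

-0.1135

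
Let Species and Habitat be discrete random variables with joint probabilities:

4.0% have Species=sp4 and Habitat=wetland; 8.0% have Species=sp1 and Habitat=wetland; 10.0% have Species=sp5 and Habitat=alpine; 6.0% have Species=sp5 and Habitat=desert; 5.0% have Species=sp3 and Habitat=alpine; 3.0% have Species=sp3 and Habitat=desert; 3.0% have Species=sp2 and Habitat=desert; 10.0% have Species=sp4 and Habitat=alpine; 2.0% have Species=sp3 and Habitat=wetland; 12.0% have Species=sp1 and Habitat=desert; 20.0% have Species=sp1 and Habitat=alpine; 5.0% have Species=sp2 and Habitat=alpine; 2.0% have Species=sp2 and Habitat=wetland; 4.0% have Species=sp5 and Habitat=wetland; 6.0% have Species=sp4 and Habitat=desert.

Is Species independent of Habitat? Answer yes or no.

yes

Every cell satisfies P(Species,Habitat) = P(Species)·P(Habitat). For instance P(Species=sp5) = 0.200, P(Habitat=alpine) = 0.500, and 0.200×0.500 = 0.100 matches the joint entry. So Species and Habitat are independent.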